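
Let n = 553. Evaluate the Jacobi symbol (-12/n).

First reduce: -12 ≡ 541 (mod 553).
Reciprocity: 541 ≡ 1 and 553 ≡ 1 (mod 4), so (541/553) = +(553/541).
Reduce top mod 541: now compute (12/541).
Pull out 2^2: since 541 ≡ 5 (mod 8), (2/541) = -1, so (2/541)^2 = +1.
Reciprocity: 3 ≡ 3 and 541 ≡ 1 (mod 4), so (3/541) = +(541/3).
Reduce top mod 3: now compute (1/3).
Reached (1/3) = 1. Collecting the sign flips along the way, the symbol is +1.

1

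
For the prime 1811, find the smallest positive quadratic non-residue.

2

(2/1811) = −1, so 2 is the smallest positive non-residue mod 1811.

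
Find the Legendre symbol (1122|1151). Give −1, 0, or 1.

-1

Euler's criterion: (1122/1151) ≡ 1122^575 (mod 1151).
1122^2 ≡ 841 (mod 1151)
1122^4 ≡ 567 (mod 1151)
1122^8 ≡ 360 (mod 1151)
1122^16 ≡ 688 (mod 1151)
1122^32 ≡ 283 (mod 1151)
1122^64 ≡ 670 (mod 1151)
1122^128 ≡ 10 (mod 1151)
1122^256 ≡ 100 (mod 1151)
1122^512 ≡ 792 (mod 1151)
1122^575 = 1122^(512+32+16+8+4+2+1) ≡ 1150 (mod 1151).
Result is 1150 ≡ −1, so (1122/1151) = −1.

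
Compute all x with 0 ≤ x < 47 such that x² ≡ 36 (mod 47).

Since 47 ≡ 3 (mod 4), a square root of 36 is 36^((47+1)/4) = 36^12 mod 47.
Repeated squaring: 36^2≡27, 36^4≡24, 36^8≡12 (mod 47).
36^12 = 36^(8+4) ≡ 6 (mod 47).
Check: 6² = 36 ≡ 36 (mod 47). The two roots are 6 and 41.

6, 41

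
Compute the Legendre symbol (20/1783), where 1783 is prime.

Pull out 2^2: since 1783 ≡ 7 (mod 8), (2/1783) = +1, so (2/1783)^2 = +1.
Reciprocity: 5 ≡ 1 and 1783 ≡ 3 (mod 4), so (5/1783) = +(1783/5).
Reduce top mod 5: now compute (3/5).
Reciprocity: 3 ≡ 3 and 5 ≡ 1 (mod 4), so (3/5) = +(5/3).
Reduce top mod 3: now compute (2/3).
Pull out 2: since 3 ≡ 3 (mod 8), (2/3) = -1.
Reached (1/3) = 1. Collecting the sign flips along the way, the symbol is -1.

-1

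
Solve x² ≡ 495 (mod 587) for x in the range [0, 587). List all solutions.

151, 436

Since 587 ≡ 3 (mod 4), a square root of 495 is 495^((587+1)/4) = 495^147 mod 587.
Repeated squaring: 495^2≡246, 495^4≡55, 495^8≡90, 495^16≡469, 495^32≡423, 495^64≡481, 495^128≡83 (mod 587).
495^147 = 495^(128+16+2+1) ≡ 151 (mod 587).
Check: 151² = 22801 ≡ 495 (mod 587). The two roots are 151 and 436.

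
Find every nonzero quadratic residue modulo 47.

Square k = 1,…,23 (k and 47−k give the same square):
1²=1, 2²=4, 3²=9, 4²=16, 5²=25, 6²=36, 7²≡2, 8²≡17, 9²≡34, 10²≡6, 11²≡27, 12²≡3, 13²≡28, 14²≡8, 15²≡37, 16²≡21, 17²≡7, 18²≡42, 19²≡32, 20²≡24, 21²≡18, 22²≡14, 23²≡12 (mod 47).
So the quadratic residues mod 47 are {1, 2, 3, 4, 6, 7, 8, 9, 12, 14, 16, 17, 18, 21, 24, 25, 27, 28, 32, 34, 36, 37, 42}.

1 2 3 4 6 7 8 9 12 14 16 17 18 21 24 25 27 28 32 34 36 37 42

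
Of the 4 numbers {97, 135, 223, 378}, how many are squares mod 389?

3

(97/389) = +1 → QR.
(135/389) = -1 → non-residue.
(223/389) = +1 → QR.
(378/389) = +1 → QR.
Total quadratic residues among the 4: 3.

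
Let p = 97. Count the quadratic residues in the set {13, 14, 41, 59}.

(13/97) = -1 → non-residue.
(14/97) = -1 → non-residue.
(41/97) = -1 → non-residue.
(59/97) = -1 → non-residue.
Total quadratic residues among the 4: 0.

0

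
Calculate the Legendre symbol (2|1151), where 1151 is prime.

Euler's criterion: (2/1151) ≡ 2^575 (mod 1151).
2^2 ≡ 4 (mod 1151)
2^4 ≡ 16 (mod 1151)
2^8 ≡ 256 (mod 1151)
2^16 ≡ 1080 (mod 1151)
2^32 ≡ 437 (mod 1151)
2^64 ≡ 1054 (mod 1151)
2^128 ≡ 201 (mod 1151)
2^256 ≡ 116 (mod 1151)
2^512 ≡ 795 (mod 1151)
2^575 = 2^(512+32+16+8+4+2+1) ≡ 1 (mod 1151).
Result is 1, so (2/1151) = 1.

1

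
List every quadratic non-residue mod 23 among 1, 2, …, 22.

5, 7, 10, 11, 14, 15, 17, 19, 20, 21, 22

Square k = 1,…,11 (k and 23−k give the same square):
1²=1, 2²=4, 3²=9, 4²=16, 5²≡2, 6²≡13, 7²≡3, 8²≡18, 9²≡12, 10²≡8, 11²≡6 (mod 23).
The residues are {1, 2, 3, 4, 6, 8, 9, 12, 13, 16, 18}; the non-residues are the remaining 11 nonzero classes.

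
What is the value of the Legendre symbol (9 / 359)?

Reciprocity: 9 ≡ 1 and 359 ≡ 3 (mod 4), so (9/359) = +(359/9).
Reduce top mod 9: now compute (8/9).
Pull out 2^3: since 9 ≡ 1 (mod 8), (2/9) = +1, so (2/9)^3 = +1.
Reached (1/9) = 1. Collecting the sign flips along the way, the symbol is +1.

1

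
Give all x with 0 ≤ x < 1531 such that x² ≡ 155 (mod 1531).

348, 1183

Since 1531 ≡ 3 (mod 4), a square root of 155 is 155^((1531+1)/4) = 155^383 mod 1531.
Repeated squaring: 155^2≡1060, 155^4≡1377, 155^8≡751, 155^16≡593, 155^32≡1050, 155^64≡180, 155^128≡249, 155^256≡761 (mod 1531).
155^383 = 155^(256+64+32+16+8+4+2+1) ≡ 1183 (mod 1531).
Check: 1183² = 1399489 ≡ 155 (mod 1531). The two roots are 348 and 1183.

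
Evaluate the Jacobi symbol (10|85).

0

Pull out 2: since 85 ≡ 5 (mod 8), (2/85) = -1.
Reciprocity: 5 ≡ 1 and 85 ≡ 1 (mod 4), so (5/85) = +(85/5).
Reduce top mod 5: now compute (0/5).
Top reduces to 0: gcd > 1, so the symbol is 0.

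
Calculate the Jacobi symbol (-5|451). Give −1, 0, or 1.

First reduce: -5 ≡ 446 (mod 451).
Pull out 2: since 451 ≡ 3 (mod 8), (2/451) = -1.
Reciprocity: 223 ≡ 3 and 451 ≡ 3 (mod 4), so (223/451) = −(451/223).
Reduce top mod 223: now compute (5/223).
Reciprocity: 5 ≡ 1 and 223 ≡ 3 (mod 4), so (5/223) = +(223/5).
Reduce top mod 5: now compute (3/5).
Reciprocity: 3 ≡ 3 and 5 ≡ 1 (mod 4), so (3/5) = +(5/3).
Reduce top mod 3: now compute (2/3).
Pull out 2: since 3 ≡ 3 (mod 8), (2/3) = -1.
Reached (1/3) = 1. Collecting the sign flips along the way, the symbol is -1.

-1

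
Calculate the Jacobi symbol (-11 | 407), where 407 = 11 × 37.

0

First reduce: -11 ≡ 396 (mod 407).
Pull out 2^2: since 407 ≡ 7 (mod 8), (2/407) = +1, so (2/407)^2 = +1.
Reciprocity: 99 ≡ 3 and 407 ≡ 3 (mod 4), so (99/407) = −(407/99).
Reduce top mod 99: now compute (11/99).
Reciprocity: 11 ≡ 3 and 99 ≡ 3 (mod 4), so (11/99) = −(99/11).
Reduce top mod 11: now compute (0/11).
Top reduces to 0: gcd > 1, so the symbol is 0.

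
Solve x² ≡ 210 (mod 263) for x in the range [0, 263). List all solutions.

90, 173

Since 263 ≡ 3 (mod 4), a square root of 210 is 210^((263+1)/4) = 210^66 mod 263.
Repeated squaring: 210^2≡179, 210^4≡218, 210^8≡184, 210^16≡192, 210^32≡44, 210^64≡95 (mod 263).
210^66 = 210^(64+2) ≡ 173 (mod 263).
Check: 173² = 29929 ≡ 210 (mod 263). The two roots are 90 and 173.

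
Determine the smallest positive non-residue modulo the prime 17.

3

(2/17) = +1, so 2 is a residue.
(3/17) = −1, so 3 is the smallest positive non-residue mod 17.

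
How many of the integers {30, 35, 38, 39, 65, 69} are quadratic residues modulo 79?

(30/79) = -1 → non-residue.
(35/79) = -1 → non-residue.
(38/79) = +1 → QR.
(39/79) = -1 → non-residue.
(65/79) = +1 → QR.
(69/79) = -1 → non-residue.
Total quadratic residues among the 6: 2.

2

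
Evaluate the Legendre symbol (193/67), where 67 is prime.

1

Euler's criterion: (193/67) ≡ 59^33 (mod 67).
59^2 ≡ 64 (mod 67)
59^4 ≡ 9 (mod 67)
59^8 ≡ 14 (mod 67)
59^16 ≡ 62 (mod 67)
59^32 ≡ 25 (mod 67)
59^33 = 59^(32+1) ≡ 1 (mod 67).
Result is 1, so (193/67) = 1.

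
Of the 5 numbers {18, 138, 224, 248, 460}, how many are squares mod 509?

(18/509) = -1 → non-residue.
(138/509) = +1 → QR.
(224/509) = +1 → QR.
(248/509) = +1 → QR.
(460/509) = +1 → QR.
Total quadratic residues among the 5: 4.

4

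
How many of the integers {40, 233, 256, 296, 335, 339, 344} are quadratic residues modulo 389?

4

(40/389) = -1 → non-residue.
(233/389) = -1 → non-residue.
(256/389) = +1 → QR.
(296/389) = +1 → QR.
(335/389) = +1 → QR.
(339/389) = -1 → non-residue.
(344/389) = +1 → QR.
Total quadratic residues among the 7: 4.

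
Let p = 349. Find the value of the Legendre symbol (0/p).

0

Top reduces to 0: gcd > 1, so the symbol is 0.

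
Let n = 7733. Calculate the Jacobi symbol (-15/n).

1

First reduce: -15 ≡ 7718 (mod 7733).
Pull out 2: since 7733 ≡ 5 (mod 8), (2/7733) = -1.
Reciprocity: 3859 ≡ 3 and 7733 ≡ 1 (mod 4), so (3859/7733) = +(7733/3859).
Reduce top mod 3859: now compute (15/3859).
Reciprocity: 15 ≡ 3 and 3859 ≡ 3 (mod 4), so (15/3859) = −(3859/15).
Reduce top mod 15: now compute (4/15).
Pull out 2^2: since 15 ≡ 7 (mod 8), (2/15) = +1, so (2/15)^2 = +1.
Reached (1/15) = 1. Collecting the sign flips along the way, the symbol is +1.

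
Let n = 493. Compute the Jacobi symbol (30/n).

1

Pull out 2: since 493 ≡ 5 (mod 8), (2/493) = -1.
Reciprocity: 15 ≡ 3 and 493 ≡ 1 (mod 4), so (15/493) = +(493/15).
Reduce top mod 15: now compute (13/15).
Reciprocity: 13 ≡ 1 and 15 ≡ 3 (mod 4), so (13/15) = +(15/13).
Reduce top mod 13: now compute (2/13).
Pull out 2: since 13 ≡ 5 (mod 8), (2/13) = -1.
Reached (1/13) = 1. Collecting the sign flips along the way, the symbol is +1.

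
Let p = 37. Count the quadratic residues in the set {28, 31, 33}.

(28/37) = +1 → QR.
(31/37) = -1 → non-residue.
(33/37) = +1 → QR.
Total quadratic residues among the 3: 2.

2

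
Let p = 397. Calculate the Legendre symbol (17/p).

-1

Reciprocity: 17 ≡ 1 and 397 ≡ 1 (mod 4), so (17/397) = +(397/17).
Reduce top mod 17: now compute (6/17).
Pull out 2: since 17 ≡ 1 (mod 8), (2/17) = +1.
Reciprocity: 3 ≡ 3 and 17 ≡ 1 (mod 4), so (3/17) = +(17/3).
Reduce top mod 3: now compute (2/3).
Pull out 2: since 3 ≡ 3 (mod 8), (2/3) = -1.
Reached (1/3) = 1. Collecting the sign flips along the way, the symbol is -1.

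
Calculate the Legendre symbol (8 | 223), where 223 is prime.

Pull out 2^3: since 223 ≡ 7 (mod 8), (2/223) = +1, so (2/223)^3 = +1.
Reached (1/223) = 1. Collecting the sign flips along the way, the symbol is +1.

1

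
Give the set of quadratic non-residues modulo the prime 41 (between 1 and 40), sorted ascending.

3, 6, 7, 11, 12, 13, 14, 15, 17, 19, 22, 24, 26, 27, 28, 29, 30, 34, 35, 38

Square k = 1,…,20 (k and 41−k give the same square):
1²=1, 2²=4, 3²=9, 4²=16, 5²=25, 6²=36, 7²≡8, 8²≡23, 9²≡40, 10²≡18, 11²≡39, 12²≡21, 13²≡5, 14²≡32, 15²≡20, 16²≡10, 17²≡2, 18²≡37, 19²≡33, 20²≡31 (mod 41).
The residues are {1, 2, 4, 5, 8, 9, 10, 16, 18, 20, 21, 23, 25, 31, 32, 33, 36, 37, 39, 40}; the non-residues are the remaining 20 nonzero classes.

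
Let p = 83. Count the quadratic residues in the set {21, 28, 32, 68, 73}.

3

(21/83) = +1 → QR.
(28/83) = +1 → QR.
(32/83) = -1 → non-residue.
(68/83) = +1 → QR.
(73/83) = -1 → non-residue.
Total quadratic residues among the 5: 3.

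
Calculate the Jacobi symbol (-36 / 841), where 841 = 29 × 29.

1

First reduce: -36 ≡ 805 (mod 841).
Reciprocity: 805 ≡ 1 and 841 ≡ 1 (mod 4), so (805/841) = +(841/805).
Reduce top mod 805: now compute (36/805).
Pull out 2^2: since 805 ≡ 5 (mod 8), (2/805) = -1, so (2/805)^2 = +1.
Reciprocity: 9 ≡ 1 and 805 ≡ 1 (mod 4), so (9/805) = +(805/9).
Reduce top mod 9: now compute (4/9).
Pull out 2^2: since 9 ≡ 1 (mod 8), (2/9) = +1, so (2/9)^2 = +1.
Reached (1/9) = 1. Collecting the sign flips along the way, the symbol is +1.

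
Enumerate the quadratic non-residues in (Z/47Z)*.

5 10 11 13 15 19 20 22 23 26 29 30 31 33 35 38 39 40 41 43 44 45 46

Square k = 1,…,23 (k and 47−k give the same square):
1²=1, 2²=4, 3²=9, 4²=16, 5²=25, 6²=36, 7²≡2, 8²≡17, 9²≡34, 10²≡6, 11²≡27, 12²≡3, 13²≡28, 14²≡8, 15²≡37, 16²≡21, 17²≡7, 18²≡42, 19²≡32, 20²≡24, 21²≡18, 22²≡14, 23²≡12 (mod 47).
The residues are {1, 2, 3, 4, 6, 7, 8, 9, 12, 14, 16, 17, 18, 21, 24, 25, 27, 28, 32, 34, 36, 37, 42}; the non-residues are the remaining 23 nonzero classes.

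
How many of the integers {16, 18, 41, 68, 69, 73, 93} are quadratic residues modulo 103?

5

(16/103) = +1 → QR.
(18/103) = +1 → QR.
(41/103) = +1 → QR.
(68/103) = +1 → QR.
(69/103) = -1 → non-residue.
(73/103) = -1 → non-residue.
(93/103) = +1 → QR.
Total quadratic residues among the 7: 5.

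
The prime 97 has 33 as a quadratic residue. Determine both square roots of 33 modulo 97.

97 ≡ 1 (mod 4), so we find a root by search.
Trying successive values, 18² = 324 ≡ 33 (mod 97). The other root is 97 − 18 = 79.

18, 79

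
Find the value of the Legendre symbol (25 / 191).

1

Euler's criterion: (25/191) ≡ 25^95 (mod 191).
25^2 ≡ 52 (mod 191)
25^4 ≡ 30 (mod 191)
25^8 ≡ 136 (mod 191)
25^16 ≡ 160 (mod 191)
25^32 ≡ 6 (mod 191)
25^64 ≡ 36 (mod 191)
25^95 = 25^(64+16+8+4+2+1) ≡ 1 (mod 191).
Result is 1, so (25/191) = 1.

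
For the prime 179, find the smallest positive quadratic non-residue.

(2/179) = −1, so 2 is the smallest positive non-residue mod 179.

2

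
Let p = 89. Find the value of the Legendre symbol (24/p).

Euler's criterion: (24/89) ≡ 24^44 (mod 89).
24^2 ≡ 42 (mod 89)
24^4 ≡ 73 (mod 89)
24^8 ≡ 78 (mod 89)
24^16 ≡ 32 (mod 89)
24^32 ≡ 45 (mod 89)
24^44 = 24^(32+8+4) ≡ 88 (mod 89).
Result is 88 ≡ −1, so (24/89) = −1.

-1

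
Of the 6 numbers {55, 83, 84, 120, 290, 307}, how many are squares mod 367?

(55/367) = +1 → QR.
(83/367) = +1 → QR.
(84/367) = -1 → non-residue.
(120/367) = +1 → QR.
(290/367) = +1 → QR.
(307/367) = -1 → non-residue.
Total quadratic residues among the 6: 4.

4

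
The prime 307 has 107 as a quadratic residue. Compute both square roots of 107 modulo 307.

148, 159

Since 307 ≡ 3 (mod 4), a square root of 107 is 107^((307+1)/4) = 107^77 mod 307.
Repeated squaring: 107^2≡90, 107^4≡118, 107^8≡109, 107^16≡215, 107^32≡175, 107^64≡232 (mod 307).
107^77 = 107^(64+8+4+1) ≡ 148 (mod 307).
Check: 148² = 21904 ≡ 107 (mod 307). The two roots are 148 and 159.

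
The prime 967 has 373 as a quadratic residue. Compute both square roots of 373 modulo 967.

294, 673

Since 967 ≡ 3 (mod 4), a square root of 373 is 373^((967+1)/4) = 373^242 mod 967.
Repeated squaring: 373^2≡848, 373^4≡623, 373^8≡362, 373^16≡499, 373^32≡482, 373^64≡244, 373^128≡549 (mod 967).
373^242 = 373^(128+64+32+16+2) ≡ 673 (mod 967).
Check: 673² = 452929 ≡ 373 (mod 967). The two roots are 294 and 673.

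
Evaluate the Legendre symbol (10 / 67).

Pull out 2: since 67 ≡ 3 (mod 8), (2/67) = -1.
Reciprocity: 5 ≡ 1 and 67 ≡ 3 (mod 4), so (5/67) = +(67/5).
Reduce top mod 5: now compute (2/5).
Pull out 2: since 5 ≡ 5 (mod 8), (2/5) = -1.
Reached (1/5) = 1. Collecting the sign flips along the way, the symbol is +1.

1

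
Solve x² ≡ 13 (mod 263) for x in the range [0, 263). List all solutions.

Since 263 ≡ 3 (mod 4), a square root of 13 is 13^((263+1)/4) = 13^66 mod 263.
Repeated squaring: 13^2≡169, 13^4≡157, 13^8≡190, 13^16≡69, 13^32≡27, 13^64≡203 (mod 263).
13^66 = 13^(64+2) ≡ 117 (mod 263).
Check: 117² = 13689 ≡ 13 (mod 263). The two roots are 117 and 146.

117, 146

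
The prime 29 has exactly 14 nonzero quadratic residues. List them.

Square k = 1,…,14 (k and 29−k give the same square):
1²=1, 2²=4, 3²=9, 4²=16, 5²=25, 6²≡7, 7²≡20, 8²≡6, 9²≡23, 10²≡13, 11²≡5, 12²≡28, 13²≡24, 14²≡22 (mod 29).
So the quadratic residues mod 29 are {1, 4, 5, 6, 7, 9, 13, 16, 20, 22, 23, 24, 25, 28}.

1 4 5 6 7 9 13 16 20 22 23 24 25 28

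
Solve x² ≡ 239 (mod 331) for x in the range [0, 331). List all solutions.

153, 178

Since 331 ≡ 3 (mod 4), a square root of 239 is 239^((331+1)/4) = 239^83 mod 331.
Repeated squaring: 239^2≡189, 239^4≡304, 239^8≡67, 239^16≡186, 239^32≡172, 239^64≡125 (mod 331).
239^83 = 239^(64+16+2+1) ≡ 153 (mod 331).
Check: 153² = 23409 ≡ 239 (mod 331). The two roots are 153 and 178.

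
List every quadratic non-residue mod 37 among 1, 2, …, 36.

2, 5, 6, 8, 13, 14, 15, 17, 18, 19, 20, 22, 23, 24, 29, 31, 32, 35

Square k = 1,…,18 (k and 37−k give the same square):
1²=1, 2²=4, 3²=9, 4²=16, 5²=25, 6²=36, 7²≡12, 8²≡27, 9²≡7, 10²≡26, 11²≡10, 12²≡33, 13²≡21, 14²≡11, 15²≡3, 16²≡34, 17²≡30, 18²≡28 (mod 37).
The residues are {1, 3, 4, 7, 9, 10, 11, 12, 16, 21, 25, 26, 27, 28, 30, 33, 34, 36}; the non-residues are the remaining 18 nonzero classes.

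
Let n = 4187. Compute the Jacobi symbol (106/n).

Pull out 2: since 4187 ≡ 3 (mod 8), (2/4187) = -1.
Reciprocity: 53 ≡ 1 and 4187 ≡ 3 (mod 4), so (53/4187) = +(4187/53).
Reduce top mod 53: now compute (0/53).
Top reduces to 0: gcd > 1, so the symbol is 0.

0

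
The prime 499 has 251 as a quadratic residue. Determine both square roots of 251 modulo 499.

115, 384

Since 499 ≡ 3 (mod 4), a square root of 251 is 251^((499+1)/4) = 251^125 mod 499.
Repeated squaring: 251^2≡127, 251^4≡161, 251^8≡472, 251^16≡230, 251^32≡6, 251^64≡36 (mod 499).
251^125 = 251^(64+32+16+8+4+1) ≡ 384 (mod 499).
Check: 384² = 147456 ≡ 251 (mod 499). The two roots are 115 and 384.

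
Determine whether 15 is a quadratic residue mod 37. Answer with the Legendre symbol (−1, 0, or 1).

-1

Reciprocity: 15 ≡ 3 and 37 ≡ 1 (mod 4), so (15/37) = +(37/15).
Reduce top mod 15: now compute (7/15).
Reciprocity: 7 ≡ 3 and 15 ≡ 3 (mod 4), so (7/15) = −(15/7).
Reduce top mod 7: now compute (1/7).
Reached (1/7) = 1. Collecting the sign flips along the way, the symbol is -1.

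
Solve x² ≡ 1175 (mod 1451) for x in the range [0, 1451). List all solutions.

697, 754

Since 1451 ≡ 3 (mod 4), a square root of 1175 is 1175^((1451+1)/4) = 1175^363 mod 1451.
Repeated squaring: 1175^2≡724, 1175^4≡365, 1175^8≡1184, 1175^16≡190, 1175^32≡1276, 1175^64≡154, 1175^128≡500, 1175^256≡428 (mod 1451).
1175^363 = 1175^(256+64+32+8+2+1) ≡ 754 (mod 1451).
Check: 754² = 568516 ≡ 1175 (mod 1451). The two roots are 697 and 754.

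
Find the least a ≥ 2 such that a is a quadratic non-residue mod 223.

(2/223) = +1, so 2 is a residue.
(3/223) = −1, so 3 is the smallest positive non-residue mod 223.

3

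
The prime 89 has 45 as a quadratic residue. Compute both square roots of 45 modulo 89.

89 ≡ 1 (mod 4), so we find a root by search.
Trying successive values, 32² = 1024 ≡ 45 (mod 89). The other root is 89 − 32 = 57.

32, 57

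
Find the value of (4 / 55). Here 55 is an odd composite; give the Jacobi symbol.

Pull out 2^2: since 55 ≡ 7 (mod 8), (2/55) = +1, so (2/55)^2 = +1.
Reached (1/55) = 1. Collecting the sign flips along the way, the symbol is +1.

1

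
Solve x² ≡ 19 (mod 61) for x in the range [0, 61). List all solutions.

61 ≡ 1 (mod 4), so we find a root by search.
Trying successive values, 18² = 324 ≡ 19 (mod 61). The other root is 61 − 18 = 43.

18, 43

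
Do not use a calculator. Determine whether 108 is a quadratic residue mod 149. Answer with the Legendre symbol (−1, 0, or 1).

Euler's criterion: (108/149) ≡ 108^74 (mod 149).
108^2 ≡ 42 (mod 149)
108^4 ≡ 125 (mod 149)
108^8 ≡ 129 (mod 149)
108^16 ≡ 102 (mod 149)
108^32 ≡ 123 (mod 149)
108^64 ≡ 80 (mod 149)
108^74 = 108^(64+8+2) ≡ 148 (mod 149).
Result is 148 ≡ −1, so (108/149) = −1.

-1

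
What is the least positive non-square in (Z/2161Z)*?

7

(2/2161) = +1, so 2 is a residue.
(3/2161) = +1, so 3 is a residue.
(4/2161) = +1, so 4 is a residue.
(5/2161) = +1, so 5 is a residue.
(6/2161) = +1, so 6 is a residue.
(7/2161) = −1, so 7 is the smallest positive non-residue mod 2161.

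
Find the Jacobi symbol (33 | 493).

1

Reciprocity: 33 ≡ 1 and 493 ≡ 1 (mod 4), so (33/493) = +(493/33).
Reduce top mod 33: now compute (31/33).
Reciprocity: 31 ≡ 3 and 33 ≡ 1 (mod 4), so (31/33) = +(33/31).
Reduce top mod 31: now compute (2/31).
Pull out 2: since 31 ≡ 7 (mod 8), (2/31) = +1.
Reached (1/31) = 1. Collecting the sign flips along the way, the symbol is +1.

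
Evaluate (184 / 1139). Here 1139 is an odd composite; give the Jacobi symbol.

Pull out 2^3: since 1139 ≡ 3 (mod 8), (2/1139) = -1, so (2/1139)^3 = -1.
Reciprocity: 23 ≡ 3 and 1139 ≡ 3 (mod 4), so (23/1139) = −(1139/23).
Reduce top mod 23: now compute (12/23).
Pull out 2^2: since 23 ≡ 7 (mod 8), (2/23) = +1, so (2/23)^2 = +1.
Reciprocity: 3 ≡ 3 and 23 ≡ 3 (mod 4), so (3/23) = −(23/3).
Reduce top mod 3: now compute (2/3).
Pull out 2: since 3 ≡ 3 (mod 8), (2/3) = -1.
Reached (1/3) = 1. Collecting the sign flips along the way, the symbol is +1.

1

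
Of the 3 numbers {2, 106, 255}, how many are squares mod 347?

1

(2/347) = -1 → non-residue.
(106/347) = -1 → non-residue.
(255/347) = +1 → QR.
Total quadratic residues among the 3: 1.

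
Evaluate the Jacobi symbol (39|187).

Reciprocity: 39 ≡ 3 and 187 ≡ 3 (mod 4), so (39/187) = −(187/39).
Reduce top mod 39: now compute (31/39).
Reciprocity: 31 ≡ 3 and 39 ≡ 3 (mod 4), so (31/39) = −(39/31).
Reduce top mod 31: now compute (8/31).
Pull out 2^3: since 31 ≡ 7 (mod 8), (2/31) = +1, so (2/31)^3 = +1.
Reached (1/31) = 1. Collecting the sign flips along the way, the symbol is +1.

1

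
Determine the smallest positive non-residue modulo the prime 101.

(2/101) = −1, so 2 is the smallest positive non-residue mod 101.

2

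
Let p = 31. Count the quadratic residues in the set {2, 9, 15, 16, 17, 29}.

(2/31) = +1 → QR.
(9/31) = +1 → QR.
(15/31) = -1 → non-residue.
(16/31) = +1 → QR.
(17/31) = -1 → non-residue.
(29/31) = -1 → non-residue.
Total quadratic residues among the 6: 3.

3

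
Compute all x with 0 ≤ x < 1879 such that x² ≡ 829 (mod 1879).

337, 1542

Since 1879 ≡ 3 (mod 4), a square root of 829 is 829^((1879+1)/4) = 829^470 mod 1879.
Repeated squaring: 829^2≡1406, 829^4≡128, 829^8≡1352, 829^16≡1516, 829^32≡239, 829^64≡751, 829^128≡301, 829^256≡409 (mod 1879).
829^470 = 829^(256+128+64+16+4+2) ≡ 1542 (mod 1879).
Check: 1542² = 2377764 ≡ 829 (mod 1879). The two roots are 337 and 1542.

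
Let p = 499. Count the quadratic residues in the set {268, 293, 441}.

3

(268/499) = +1 → QR.
(293/499) = +1 → QR.
(441/499) = +1 → QR.
Total quadratic residues among the 3: 3.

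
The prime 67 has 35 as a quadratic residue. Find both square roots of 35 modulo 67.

Since 67 ≡ 3 (mod 4), a square root of 35 is 35^((67+1)/4) = 35^17 mod 67.
Repeated squaring: 35^2≡19, 35^4≡26, 35^8≡6, 35^16≡36 (mod 67).
35^17 = 35^(16+1) ≡ 54 (mod 67).
Check: 54² = 2916 ≡ 35 (mod 67). The two roots are 13 and 54.

13, 54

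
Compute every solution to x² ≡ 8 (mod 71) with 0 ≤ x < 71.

Since 71 ≡ 3 (mod 4), a square root of 8 is 8^((71+1)/4) = 8^18 mod 71.
Repeated squaring: 8^2≡64, 8^4≡49, 8^8≡58, 8^16≡27 (mod 71).
8^18 = 8^(16+2) ≡ 24 (mod 71).
Check: 24² = 576 ≡ 8 (mod 71). The two roots are 24 and 47.

24, 47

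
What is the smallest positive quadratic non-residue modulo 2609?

3

(2/2609) = +1, so 2 is a residue.
(3/2609) = −1, so 3 is the smallest positive non-residue mod 2609.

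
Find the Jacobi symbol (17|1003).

Reciprocity: 17 ≡ 1 and 1003 ≡ 3 (mod 4), so (17/1003) = +(1003/17).
Reduce top mod 17: now compute (0/17).
Top reduces to 0: gcd > 1, so the symbol is 0.

0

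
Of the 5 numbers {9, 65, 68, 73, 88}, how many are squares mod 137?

5

(9/137) = +1 → QR.
(65/137) = +1 → QR.
(68/137) = +1 → QR.
(73/137) = +1 → QR.
(88/137) = +1 → QR.
Total quadratic residues among the 5: 5.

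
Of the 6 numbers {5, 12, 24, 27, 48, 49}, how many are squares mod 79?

(5/79) = +1 → QR.
(12/79) = -1 → non-residue.
(24/79) = -1 → non-residue.
(27/79) = -1 → non-residue.
(48/79) = -1 → non-residue.
(49/79) = +1 → QR.
Total quadratic residues among the 6: 2.

2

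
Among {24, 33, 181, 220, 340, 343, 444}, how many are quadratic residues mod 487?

(24/487) = -1 → non-residue.
(33/487) = +1 → QR.
(181/487) = +1 → QR.
(220/487) = +1 → QR.
(340/487) = +1 → QR.
(343/487) = -1 → non-residue.
(444/487) = +1 → QR.
Total quadratic residues among the 7: 5.

5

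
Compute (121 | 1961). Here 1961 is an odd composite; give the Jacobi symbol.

Reciprocity: 121 ≡ 1 and 1961 ≡ 1 (mod 4), so (121/1961) = +(1961/121).
Reduce top mod 121: now compute (25/121).
Reciprocity: 25 ≡ 1 and 121 ≡ 1 (mod 4), so (25/121) = +(121/25).
Reduce top mod 25: now compute (21/25).
Reciprocity: 21 ≡ 1 and 25 ≡ 1 (mod 4), so (21/25) = +(25/21).
Reduce top mod 21: now compute (4/21).
Pull out 2^2: since 21 ≡ 5 (mod 8), (2/21) = -1, so (2/21)^2 = +1.
Reached (1/21) = 1. Collecting the sign flips along the way, the symbol is +1.

1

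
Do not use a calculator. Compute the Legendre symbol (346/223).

Euler's criterion: (346/223) ≡ 123^111 (mod 223).
123^2 ≡ 188 (mod 223)
123^4 ≡ 110 (mod 223)
123^8 ≡ 58 (mod 223)
123^16 ≡ 19 (mod 223)
123^32 ≡ 138 (mod 223)
123^64 ≡ 89 (mod 223)
123^111 = 123^(64+32+8+4+2+1) ≡ 222 (mod 223).
Result is 222 ≡ −1, so (346/223) = −1.

-1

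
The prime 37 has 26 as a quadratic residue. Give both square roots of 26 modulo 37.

10, 27

37 ≡ 1 (mod 4), so we find a root by search.
Trying successive values, 10² = 100 ≡ 26 (mod 37). The other root is 37 − 10 = 27.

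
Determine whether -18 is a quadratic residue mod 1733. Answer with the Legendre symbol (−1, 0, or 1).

First reduce: -18 ≡ 1715 (mod 1733).
Reciprocity: 1715 ≡ 3 and 1733 ≡ 1 (mod 4), so (1715/1733) = +(1733/1715).
Reduce top mod 1715: now compute (18/1715).
Pull out 2: since 1715 ≡ 3 (mod 8), (2/1715) = -1.
Reciprocity: 9 ≡ 1 and 1715 ≡ 3 (mod 4), so (9/1715) = +(1715/9).
Reduce top mod 9: now compute (5/9).
Reciprocity: 5 ≡ 1 and 9 ≡ 1 (mod 4), so (5/9) = +(9/5).
Reduce top mod 5: now compute (4/5).
Pull out 2^2: since 5 ≡ 5 (mod 8), (2/5) = -1, so (2/5)^2 = +1.
Reached (1/5) = 1. Collecting the sign flips along the way, the symbol is -1.

-1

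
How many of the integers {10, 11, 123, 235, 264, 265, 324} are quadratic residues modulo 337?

3

(10/337) = -1 → non-residue.
(11/337) = -1 → non-residue.
(123/337) = +1 → QR.
(235/337) = -1 → non-residue.
(264/337) = -1 → non-residue.
(265/337) = +1 → QR.
(324/337) = +1 → QR.
Total quadratic residues among the 7: 3.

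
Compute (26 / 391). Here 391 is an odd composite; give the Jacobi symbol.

1

Pull out 2: since 391 ≡ 7 (mod 8), (2/391) = +1.
Reciprocity: 13 ≡ 1 and 391 ≡ 3 (mod 4), so (13/391) = +(391/13).
Reduce top mod 13: now compute (1/13).
Reached (1/13) = 1. Collecting the sign flips along the way, the symbol is +1.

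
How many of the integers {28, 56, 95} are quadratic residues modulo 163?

(28/163) = -1 → non-residue.
(56/163) = +1 → QR.
(95/163) = +1 → QR.
Total quadratic residues among the 3: 2.

2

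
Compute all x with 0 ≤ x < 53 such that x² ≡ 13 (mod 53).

53 ≡ 1 (mod 4), so we find a root by search.
Trying successive values, 15² = 225 ≡ 13 (mod 53). The other root is 53 − 15 = 38.

15, 38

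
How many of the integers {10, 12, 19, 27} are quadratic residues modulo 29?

(10/29) = -1 → non-residue.
(12/29) = -1 → non-residue.
(19/29) = -1 → non-residue.
(27/29) = -1 → non-residue.
Total quadratic residues among the 4: 0.

0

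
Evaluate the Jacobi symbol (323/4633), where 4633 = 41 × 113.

1

Reciprocity: 323 ≡ 3 and 4633 ≡ 1 (mod 4), so (323/4633) = +(4633/323).
Reduce top mod 323: now compute (111/323).
Reciprocity: 111 ≡ 3 and 323 ≡ 3 (mod 4), so (111/323) = −(323/111).
Reduce top mod 111: now compute (101/111).
Reciprocity: 101 ≡ 1 and 111 ≡ 3 (mod 4), so (101/111) = +(111/101).
Reduce top mod 101: now compute (10/101).
Pull out 2: since 101 ≡ 5 (mod 8), (2/101) = -1.
Reciprocity: 5 ≡ 1 and 101 ≡ 1 (mod 4), so (5/101) = +(101/5).
Reduce top mod 5: now compute (1/5).
Reached (1/5) = 1. Collecting the sign flips along the way, the symbol is +1.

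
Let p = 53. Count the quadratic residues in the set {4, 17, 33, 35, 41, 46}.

(4/53) = +1 → QR.
(17/53) = +1 → QR.
(33/53) = -1 → non-residue.
(35/53) = -1 → non-residue.
(41/53) = -1 → non-residue.
(46/53) = +1 → QR.
Total quadratic residues among the 6: 3.

3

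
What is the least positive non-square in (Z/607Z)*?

3

(2/607) = +1, so 2 is a residue.
(3/607) = −1, so 3 is the smallest positive non-residue mod 607.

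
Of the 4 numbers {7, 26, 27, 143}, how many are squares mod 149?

(7/149) = +1 → QR.
(26/149) = +1 → QR.
(27/149) = -1 → non-residue.
(143/149) = +1 → QR.
Total quadratic residues among the 4: 3.

3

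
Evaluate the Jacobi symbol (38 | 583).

1

Pull out 2: since 583 ≡ 7 (mod 8), (2/583) = +1.
Reciprocity: 19 ≡ 3 and 583 ≡ 3 (mod 4), so (19/583) = −(583/19).
Reduce top mod 19: now compute (13/19).
Reciprocity: 13 ≡ 1 and 19 ≡ 3 (mod 4), so (13/19) = +(19/13).
Reduce top mod 13: now compute (6/13).
Pull out 2: since 13 ≡ 5 (mod 8), (2/13) = -1.
Reciprocity: 3 ≡ 3 and 13 ≡ 1 (mod 4), so (3/13) = +(13/3).
Reduce top mod 3: now compute (1/3).
Reached (1/3) = 1. Collecting the sign flips along the way, the symbol is +1.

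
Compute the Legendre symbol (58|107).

Euler's criterion: (58/107) ≡ 58^53 (mod 107).
58^2 ≡ 47 (mod 107)
58^4 ≡ 69 (mod 107)
58^8 ≡ 53 (mod 107)
58^16 ≡ 27 (mod 107)
58^32 ≡ 87 (mod 107)
58^53 = 58^(32+16+4+1) ≡ 106 (mod 107).
Result is 106 ≡ −1, so (58/107) = −1.

-1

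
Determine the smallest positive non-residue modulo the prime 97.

(2/97) = +1, so 2 is a residue.
(3/97) = +1, so 3 is a residue.
(4/97) = +1, so 4 is a residue.
(5/97) = −1, so 5 is the smallest positive non-residue mod 97.

5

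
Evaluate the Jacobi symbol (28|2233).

Pull out 2^2: since 2233 ≡ 1 (mod 8), (2/2233) = +1, so (2/2233)^2 = +1.
Reciprocity: 7 ≡ 3 and 2233 ≡ 1 (mod 4), so (7/2233) = +(2233/7).
Reduce top mod 7: now compute (0/7).
Top reduces to 0: gcd > 1, so the symbol is 0.

0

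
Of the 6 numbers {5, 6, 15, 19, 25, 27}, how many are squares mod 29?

3

(5/29) = +1 → QR.
(6/29) = +1 → QR.
(15/29) = -1 → non-residue.
(19/29) = -1 → non-residue.
(25/29) = +1 → QR.
(27/29) = -1 → non-residue.
Total quadratic residues among the 6: 3.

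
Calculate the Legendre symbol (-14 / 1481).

First reduce: -14 ≡ 1467 (mod 1481).
Reciprocity: 1467 ≡ 3 and 1481 ≡ 1 (mod 4), so (1467/1481) = +(1481/1467).
Reduce top mod 1467: now compute (14/1467).
Pull out 2: since 1467 ≡ 3 (mod 8), (2/1467) = -1.
Reciprocity: 7 ≡ 3 and 1467 ≡ 3 (mod 4), so (7/1467) = −(1467/7).
Reduce top mod 7: now compute (4/7).
Pull out 2^2: since 7 ≡ 7 (mod 8), (2/7) = +1, so (2/7)^2 = +1.
Reached (1/7) = 1. Collecting the sign flips along the way, the symbol is +1.

1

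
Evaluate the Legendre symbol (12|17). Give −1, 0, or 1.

Pull out 2^2: since 17 ≡ 1 (mod 8), (2/17) = +1, so (2/17)^2 = +1.
Reciprocity: 3 ≡ 3 and 17 ≡ 1 (mod 4), so (3/17) = +(17/3).
Reduce top mod 3: now compute (2/3).
Pull out 2: since 3 ≡ 3 (mod 8), (2/3) = -1.
Reached (1/3) = 1. Collecting the sign flips along the way, the symbol is -1.

-1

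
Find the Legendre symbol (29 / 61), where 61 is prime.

Reciprocity: 29 ≡ 1 and 61 ≡ 1 (mod 4), so (29/61) = +(61/29).
Reduce top mod 29: now compute (3/29).
Reciprocity: 3 ≡ 3 and 29 ≡ 1 (mod 4), so (3/29) = +(29/3).
Reduce top mod 3: now compute (2/3).
Pull out 2: since 3 ≡ 3 (mod 8), (2/3) = -1.
Reached (1/3) = 1. Collecting the sign flips along the way, the symbol is -1.

-1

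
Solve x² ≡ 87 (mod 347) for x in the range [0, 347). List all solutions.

173, 174

Since 347 ≡ 3 (mod 4), a square root of 87 is 87^((347+1)/4) = 87^87 mod 347.
Repeated squaring: 87^2≡282, 87^4≡61, 87^8≡251, 87^16≡194, 87^32≡160, 87^64≡269 (mod 347).
87^87 = 87^(64+16+4+2+1) ≡ 173 (mod 347).
Check: 173² = 29929 ≡ 87 (mod 347). The two roots are 173 and 174.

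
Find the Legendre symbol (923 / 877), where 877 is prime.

First reduce: 923 ≡ 46 (mod 877).
Pull out 2: since 877 ≡ 5 (mod 8), (2/877) = -1.
Reciprocity: 23 ≡ 3 and 877 ≡ 1 (mod 4), so (23/877) = +(877/23).
Reduce top mod 23: now compute (3/23).
Reciprocity: 3 ≡ 3 and 23 ≡ 3 (mod 4), so (3/23) = −(23/3).
Reduce top mod 3: now compute (2/3).
Pull out 2: since 3 ≡ 3 (mod 8), (2/3) = -1.
Reached (1/3) = 1. Collecting the sign flips along the way, the symbol is -1.

-1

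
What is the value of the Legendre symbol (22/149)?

Euler's criterion: (22/149) ≡ 22^74 (mod 149).
22^2 ≡ 37 (mod 149)
22^4 ≡ 28 (mod 149)
22^8 ≡ 39 (mod 149)
22^16 ≡ 31 (mod 149)
22^32 ≡ 67 (mod 149)
22^64 ≡ 19 (mod 149)
22^74 = 22^(64+8+2) ≡ 1 (mod 149).
Result is 1, so (22/149) = 1.

1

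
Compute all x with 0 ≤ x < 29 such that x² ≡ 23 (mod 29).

9, 20

29 ≡ 1 (mod 4), so we find a root by search.
Trying successive values, 9² = 81 ≡ 23 (mod 29). The other root is 29 − 9 = 20.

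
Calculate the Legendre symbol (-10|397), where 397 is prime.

First reduce: -10 ≡ 387 (mod 397).
Reciprocity: 387 ≡ 3 and 397 ≡ 1 (mod 4), so (387/397) = +(397/387).
Reduce top mod 387: now compute (10/387).
Pull out 2: since 387 ≡ 3 (mod 8), (2/387) = -1.
Reciprocity: 5 ≡ 1 and 387 ≡ 3 (mod 4), so (5/387) = +(387/5).
Reduce top mod 5: now compute (2/5).
Pull out 2: since 5 ≡ 5 (mod 8), (2/5) = -1.
Reached (1/5) = 1. Collecting the sign flips along the way, the symbol is +1.

1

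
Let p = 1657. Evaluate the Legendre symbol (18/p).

Pull out 2: since 1657 ≡ 1 (mod 8), (2/1657) = +1.
Reciprocity: 9 ≡ 1 and 1657 ≡ 1 (mod 4), so (9/1657) = +(1657/9).
Reduce top mod 9: now compute (1/9).
Reached (1/9) = 1. Collecting the sign flips along the way, the symbol is +1.

1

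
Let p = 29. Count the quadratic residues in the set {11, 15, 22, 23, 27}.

(11/29) = -1 → non-residue.
(15/29) = -1 → non-residue.
(22/29) = +1 → QR.
(23/29) = +1 → QR.
(27/29) = -1 → non-residue.
Total quadratic residues among the 5: 2.

2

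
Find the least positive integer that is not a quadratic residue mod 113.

3

(2/113) = +1, so 2 is a residue.
(3/113) = −1, so 3 is the smallest positive non-residue mod 113.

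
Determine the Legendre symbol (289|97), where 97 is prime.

Euler's criterion: (289/97) ≡ 95^48 (mod 97).
95^2 ≡ 4 (mod 97)
95^4 ≡ 16 (mod 97)
95^8 ≡ 62 (mod 97)
95^16 ≡ 61 (mod 97)
95^32 ≡ 35 (mod 97)
95^48 = 95^(32+16) ≡ 1 (mod 97).
Result is 1, so (289/97) = 1.

1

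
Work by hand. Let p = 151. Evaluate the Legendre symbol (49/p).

1

Euler's criterion: (49/151) ≡ 49^75 (mod 151).
49^2 ≡ 136 (mod 151)
49^4 ≡ 74 (mod 151)
49^8 ≡ 40 (mod 151)
49^16 ≡ 90 (mod 151)
49^32 ≡ 97 (mod 151)
49^64 ≡ 47 (mod 151)
49^75 = 49^(64+8+2+1) ≡ 1 (mod 151).
Result is 1, so (49/151) = 1.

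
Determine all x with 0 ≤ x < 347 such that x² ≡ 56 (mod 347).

Since 347 ≡ 3 (mod 4), a square root of 56 is 56^((347+1)/4) = 56^87 mod 347.
Repeated squaring: 56^2≡13, 56^4≡169, 56^8≡107, 56^16≡345, 56^32≡4, 56^64≡16 (mod 347).
56^87 = 56^(64+16+4+2+1) ≡ 38 (mod 347).
Check: 38² = 1444 ≡ 56 (mod 347). The two roots are 38 and 309.

38, 309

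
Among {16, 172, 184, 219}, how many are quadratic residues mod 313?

(16/313) = +1 → QR.
(172/313) = -1 → non-residue.
(184/313) = -1 → non-residue.
(219/313) = -1 → non-residue.
Total quadratic residues among the 4: 1.

1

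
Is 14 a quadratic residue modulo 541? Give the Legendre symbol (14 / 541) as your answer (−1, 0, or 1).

Pull out 2: since 541 ≡ 5 (mod 8), (2/541) = -1.
Reciprocity: 7 ≡ 3 and 541 ≡ 1 (mod 4), so (7/541) = +(541/7).
Reduce top mod 7: now compute (2/7).
Pull out 2: since 7 ≡ 7 (mod 8), (2/7) = +1.
Reached (1/7) = 1. Collecting the sign flips along the way, the symbol is -1.

-1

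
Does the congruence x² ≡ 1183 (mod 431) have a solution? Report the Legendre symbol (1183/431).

Euler's criterion: (1183/431) ≡ 321^215 (mod 431).
321^2 ≡ 32 (mod 431)
321^4 ≡ 162 (mod 431)
321^8 ≡ 384 (mod 431)
321^16 ≡ 54 (mod 431)
321^32 ≡ 330 (mod 431)
321^64 ≡ 288 (mod 431)
321^128 ≡ 192 (mod 431)
321^215 = 321^(128+64+16+4+2+1) ≡ 430 (mod 431).
Result is 430 ≡ −1, so (1183/431) = −1.

-1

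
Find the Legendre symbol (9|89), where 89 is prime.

1

Reciprocity: 9 ≡ 1 and 89 ≡ 1 (mod 4), so (9/89) = +(89/9).
Reduce top mod 9: now compute (8/9).
Pull out 2^3: since 9 ≡ 1 (mod 8), (2/9) = +1, so (2/9)^3 = +1.
Reached (1/9) = 1. Collecting the sign flips along the way, the symbol is +1.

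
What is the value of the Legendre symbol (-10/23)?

1

First reduce: -10 ≡ 13 (mod 23).
Reciprocity: 13 ≡ 1 and 23 ≡ 3 (mod 4), so (13/23) = +(23/13).
Reduce top mod 13: now compute (10/13).
Pull out 2: since 13 ≡ 5 (mod 8), (2/13) = -1.
Reciprocity: 5 ≡ 1 and 13 ≡ 1 (mod 4), so (5/13) = +(13/5).
Reduce top mod 5: now compute (3/5).
Reciprocity: 3 ≡ 3 and 5 ≡ 1 (mod 4), so (3/5) = +(5/3).
Reduce top mod 3: now compute (2/3).
Pull out 2: since 3 ≡ 3 (mod 8), (2/3) = -1.
Reached (1/3) = 1. Collecting the sign flips along the way, the symbol is +1.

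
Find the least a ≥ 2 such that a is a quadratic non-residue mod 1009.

(2/1009) = +1, so 2 is a residue.
(3/1009) = +1, so 3 is a residue.
(4/1009) = +1, so 4 is a residue.
(5/1009) = +1, so 5 is a residue.
(6/1009) = +1, so 6 is a residue.
(7/1009) = +1, so 7 is a residue.
(8/1009) = +1, so 8 is a residue.
(9/1009) = +1, so 9 is a residue.
(10/1009) = +1, so 10 is a residue.
(11/1009) = −1, so 11 is the smallest positive non-residue mod 1009.

11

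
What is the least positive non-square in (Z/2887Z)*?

(2/2887) = +1, so 2 is a residue.
(3/2887) = −1, so 3 is the smallest positive non-residue mod 2887.

3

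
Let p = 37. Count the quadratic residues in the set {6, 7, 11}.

2

(6/37) = -1 → non-residue.
(7/37) = +1 → QR.
(11/37) = +1 → QR.
Total quadratic residues among the 3: 2.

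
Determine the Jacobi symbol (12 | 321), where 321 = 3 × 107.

0

Pull out 2^2: since 321 ≡ 1 (mod 8), (2/321) = +1, so (2/321)^2 = +1.
Reciprocity: 3 ≡ 3 and 321 ≡ 1 (mod 4), so (3/321) = +(321/3).
Reduce top mod 3: now compute (0/3).
Top reduces to 0: gcd > 1, so the symbol is 0.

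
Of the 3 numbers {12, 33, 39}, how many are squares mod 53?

(12/53) = -1 → non-residue.
(33/53) = -1 → non-residue.
(39/53) = -1 → non-residue.
Total quadratic residues among the 3: 0.

0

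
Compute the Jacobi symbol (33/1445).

-1

Reciprocity: 33 ≡ 1 and 1445 ≡ 1 (mod 4), so (33/1445) = +(1445/33).
Reduce top mod 33: now compute (26/33).
Pull out 2: since 33 ≡ 1 (mod 8), (2/33) = +1.
Reciprocity: 13 ≡ 1 and 33 ≡ 1 (mod 4), so (13/33) = +(33/13).
Reduce top mod 13: now compute (7/13).
Reciprocity: 7 ≡ 3 and 13 ≡ 1 (mod 4), so (7/13) = +(13/7).
Reduce top mod 7: now compute (6/7).
Pull out 2: since 7 ≡ 7 (mod 8), (2/7) = +1.
Reciprocity: 3 ≡ 3 and 7 ≡ 3 (mod 4), so (3/7) = −(7/3).
Reduce top mod 3: now compute (1/3).
Reached (1/3) = 1. Collecting the sign flips along the way, the symbol is -1.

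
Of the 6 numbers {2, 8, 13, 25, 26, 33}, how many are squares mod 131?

(2/131) = -1 → non-residue.
(8/131) = -1 → non-residue.
(13/131) = +1 → QR.
(25/131) = +1 → QR.
(26/131) = -1 → non-residue.
(33/131) = +1 → QR.
Total quadratic residues among the 6: 3.

3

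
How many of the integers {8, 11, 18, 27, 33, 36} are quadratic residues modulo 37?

(8/37) = -1 → non-residue.
(11/37) = +1 → QR.
(18/37) = -1 → non-residue.
(27/37) = +1 → QR.
(33/37) = +1 → QR.
(36/37) = +1 → QR.
Total quadratic residues among the 6: 4.

4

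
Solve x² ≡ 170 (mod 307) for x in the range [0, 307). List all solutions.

28, 279

Since 307 ≡ 3 (mod 4), a square root of 170 is 170^((307+1)/4) = 170^77 mod 307.
Repeated squaring: 170^2≡42, 170^4≡229, 170^8≡251, 170^16≡66, 170^32≡58, 170^64≡294 (mod 307).
170^77 = 170^(64+8+4+1) ≡ 28 (mod 307).
Check: 28² = 784 ≡ 170 (mod 307). The two roots are 28 and 279.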